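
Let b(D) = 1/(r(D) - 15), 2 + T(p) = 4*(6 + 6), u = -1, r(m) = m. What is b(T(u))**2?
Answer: 1/961 ≈ 0.0010406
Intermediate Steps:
T(p) = 46 (T(p) = -2 + 4*(6 + 6) = -2 + 4*12 = -2 + 48 = 46)
b(D) = 1/(-15 + D) (b(D) = 1/(D - 15) = 1/(-15 + D))
b(T(u))**2 = (1/(-15 + 46))**2 = (1/31)**2 = 1/961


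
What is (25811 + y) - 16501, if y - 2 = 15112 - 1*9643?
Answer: 14781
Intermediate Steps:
y = 5471 (y = 2 + (15112 - 1*9643) = 2 + (15112 - 9643) = 2 + 5469 = 5471)
(25811 + y) - 16501 = (25811 + 5471) - 16501 = 31282 - 16501 = 14781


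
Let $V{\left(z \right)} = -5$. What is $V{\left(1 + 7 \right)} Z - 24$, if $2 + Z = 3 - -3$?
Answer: $-44$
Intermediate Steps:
$Z = 4$ ($Z = -2 + \left(3 - -3\right) = -2 + \left(3 + 3\right) = -2 + 6 = 4$)
$V{\left(1 + 7 \right)} Z - 24 = \left(-5\right) 4 - 24 = -20 - 24 = -44$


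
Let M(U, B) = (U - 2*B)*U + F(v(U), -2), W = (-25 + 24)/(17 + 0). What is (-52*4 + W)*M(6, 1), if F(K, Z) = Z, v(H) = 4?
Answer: -77814/17 ≈ -4577.3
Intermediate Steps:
W = -1/17 ≈ -0.058824
M(U, B) = -2 + U*(U - 2*B) (M(U, B) = (U - 2*B)*U - 2 = U*(U - 2*B) - 2 = -2 + U*(U - 2*B))
(-52*4 + W)*M(6, 1) = (-52*4 - 1/17)*(-2 + 6² - 2*1*6) = (-208 - 1/17)*(-2 + 36 - 12) = -3537/17*22 = -77814/17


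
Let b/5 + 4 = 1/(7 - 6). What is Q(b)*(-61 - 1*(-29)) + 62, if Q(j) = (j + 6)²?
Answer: -2530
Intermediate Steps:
b = -15 (b = -20 + 5/(7 - 6) = -20 + 5/1 = -20 + 5*1 = -20 + 5 = -15)
Q(j) = (6 + j)²
Q(b)*(-61 - 1*(-29)) + 62 = (6 - 15)²*(-61 - 1*(-29)) + 62 = (-9)²*(-61 + 29) + 62 = 81*(-32) + 62 = -2592 + 62 = -2530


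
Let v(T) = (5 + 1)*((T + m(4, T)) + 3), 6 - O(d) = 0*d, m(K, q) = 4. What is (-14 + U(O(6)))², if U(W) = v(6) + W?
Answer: 4900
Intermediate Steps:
O(d) = 6 (O(d) = 6 - 0*d = 6 - 1*0 = 6 + 0 = 6)
v(T) = 42 + 6*T (v(T) = (5 + 1)*((T + 4) + 3) = 6*((4 + T) + 3) = 6*(7 + T) = 42 + 6*T)
U(W) = 78 + W (U(W) = (42 + 6*6) + W = (42 + 36) + W = 78 + W)
(-14 + U(O(6)))² = (-14 + (78 + 6))² = (-14 + 84)² = 70² = 4900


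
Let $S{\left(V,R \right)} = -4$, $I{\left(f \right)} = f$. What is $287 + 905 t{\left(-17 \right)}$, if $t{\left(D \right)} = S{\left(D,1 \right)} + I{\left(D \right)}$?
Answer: $-18718$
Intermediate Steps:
$t{\left(D \right)} = -4 + D$
$287 + 905 t{\left(-17 \right)} = 287 + 905 \left(-4 - 17\right) = 287 + 905 \left(-21\right) = 287 - 19005 = -18718$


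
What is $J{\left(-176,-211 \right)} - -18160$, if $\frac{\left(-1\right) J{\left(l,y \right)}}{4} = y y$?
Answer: $-159924$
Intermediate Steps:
$J{\left(l,y \right)} = - 4 y^{2}$ ($J{\left(l,y \right)} = - 4 y y = - 4 y^{2}$)
$J{\left(-176,-211 \right)} - -18160 = - 4 \left(-211\right)^{2} - -18160 = \left(-4\right) 44521 + 18160 = -178084 + 18160 = -159924$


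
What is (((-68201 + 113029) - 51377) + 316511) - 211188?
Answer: 98774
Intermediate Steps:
(((-68201 + 113029) - 51377) + 316511) - 211188 = ((44828 - 51377) + 316511) - 211188 = (-6549 + 316511) - 211188 = 309962 - 211188 = 98774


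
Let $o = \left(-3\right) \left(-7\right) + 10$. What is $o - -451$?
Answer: $482$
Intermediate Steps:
$o = 31$ ($o = 21 + 10 = 31$)
$o - -451 = 31 - -451 = 31 + 451 = 482$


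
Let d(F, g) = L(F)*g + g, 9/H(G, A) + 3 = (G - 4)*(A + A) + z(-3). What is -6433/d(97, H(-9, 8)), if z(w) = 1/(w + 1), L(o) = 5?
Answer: 302351/12 ≈ 25196.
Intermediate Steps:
z(w) = 1/(1 + w)
H(G, A) = 9/(-7/2 + 2*A*(-4 + G)) (H(G, A) = 9/(-3 + ((G - 4)*(A + A) + 1/(1 - 3))) = 9/(-3 + ((-4 + G)*(2*A) + 1/(-2))) = 9/(-3 + (2*A*(-4 + G) - 1/2)) = 9/(-3 + (-1/2 + 2*A*(-4 + G))) = 9/(-7/2 + 2*A*(-4 + G)))
d(F, g) = 6*g (d(F, g) = 5*g + g = 6*g)
-6433/d(97, H(-9, 8)) = -6433/(6*(18/(-7 - 16*8 + 4*8*(-9)))) = -6433/(6*(18/(-7 - 128 - 288))) = -6433/(6*(18/(-423))) = -6433/(6*(18*(-1/423))) = -6433/(6*(-2/47)) = -6433/(-12/47) = -6433*(-47/12) = 302351/12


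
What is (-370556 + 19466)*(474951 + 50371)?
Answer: -184435300980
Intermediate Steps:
(-370556 + 19466)*(474951 + 50371) = -351090*525322 = -184435300980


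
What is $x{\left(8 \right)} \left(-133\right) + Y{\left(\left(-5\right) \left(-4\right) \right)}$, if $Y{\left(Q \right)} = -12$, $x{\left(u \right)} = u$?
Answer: $-1076$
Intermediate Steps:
$x{\left(8 \right)} \left(-133\right) + Y{\left(\left(-5\right) \left(-4\right) \right)} = 8 \left(-133\right) - 12 = -1064 - 12 = -1076$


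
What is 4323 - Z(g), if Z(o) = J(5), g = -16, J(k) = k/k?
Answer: 4322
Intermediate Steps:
J(k) = 1
Z(o) = 1
4323 - Z(g) = 4323 - 1*1 = 4323 - 1 = 4322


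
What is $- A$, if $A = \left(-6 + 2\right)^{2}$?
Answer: $-16$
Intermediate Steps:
$A = 16$ ($A = \left(-4\right)^{2} = 16$)
$- A = \left(-1\right) 16 = -16$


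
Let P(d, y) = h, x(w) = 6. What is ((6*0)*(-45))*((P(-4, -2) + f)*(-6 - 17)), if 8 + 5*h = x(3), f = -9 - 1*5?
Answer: 0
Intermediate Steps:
f = -14 (f = -9 - 5 = -14)
h = -2/5 (h = -8/5 + (1/5)*6 = -8/5 + 6/5 = -2/5 ≈ -0.40000)
P(d, y) = -2/5
((6*0)*(-45))*((P(-4, -2) + f)*(-6 - 17)) = ((6*0)*(-45))*((-2/5 - 14)*(-6 - 17)) = (0*(-45))*(-72/5*(-23)) = 0*(1656/5) = 0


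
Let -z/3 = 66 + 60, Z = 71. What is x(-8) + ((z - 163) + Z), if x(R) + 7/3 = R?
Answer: -1441/3 ≈ -480.33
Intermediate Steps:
x(R) = -7/3 + R
z = -378 (z = -3*(66 + 60) = -3*126 = -378)
x(-8) + ((z - 163) + Z) = (-7/3 - 8) + ((-378 - 163) + 71) = -31/3 + (-541 + 71) = -31/3 - 470 = -1441/3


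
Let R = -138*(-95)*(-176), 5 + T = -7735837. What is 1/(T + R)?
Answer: -1/10043202 ≈ -9.9570e-8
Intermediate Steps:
T = -7735842 (T = -5 - 7735837 = -7735842)
R = -2307360 (R = 13110*(-176) = -2307360)
1/(T + R) = 1/(-7735842 - 2307360) = 1/(-10043202) = -1/10043202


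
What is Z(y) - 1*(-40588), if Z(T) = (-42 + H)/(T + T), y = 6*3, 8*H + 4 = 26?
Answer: 5844515/144 ≈ 40587.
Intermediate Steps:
H = 11/4 (H = -½ + (⅛)*26 = -½ + 13/4 = 11/4 ≈ 2.7500)
y = 18
Z(T) = -157/(8*T) (Z(T) = (-42 + 11/4)/(T + T) = -157*1/(2*T)/4 = -157/(8*T))
Z(y) - 1*(-40588) = -157/8/18 - 1*(-40588) = -157/8*1/18 + 40588 = -157/144 + 40588 = 5844515/144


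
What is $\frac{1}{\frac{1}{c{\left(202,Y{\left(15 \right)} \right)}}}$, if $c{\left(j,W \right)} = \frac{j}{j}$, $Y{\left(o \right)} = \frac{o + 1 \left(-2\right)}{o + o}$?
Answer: $1$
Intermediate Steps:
$Y{\left(o \right)} = \frac{-2 + o}{2 o}$ ($Y{\left(o \right)} = \frac{o - 2}{2 o} = \left(-2 + o\right) \frac{1}{2 o} = \frac{-2 + o}{2 o}$)
$c{\left(j,W \right)} = 1$
$\frac{1}{\frac{1}{c{\left(202,Y{\left(15 \right)} \right)}}} = \frac{1}{1^{-1}} = 1^{-1} = 1$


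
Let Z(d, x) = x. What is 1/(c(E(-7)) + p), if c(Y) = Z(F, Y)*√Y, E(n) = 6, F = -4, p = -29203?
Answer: -29203/852814993 - 6*√6/852814993 ≈ -3.4260e-5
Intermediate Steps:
c(Y) = Y^(3/2) (c(Y) = Y*√Y = Y^(3/2))
1/(c(E(-7)) + p) = 1/(6^(3/2) - 29203) = 1/(6*√6 - 29203) = 1/(-29203 + 6*√6)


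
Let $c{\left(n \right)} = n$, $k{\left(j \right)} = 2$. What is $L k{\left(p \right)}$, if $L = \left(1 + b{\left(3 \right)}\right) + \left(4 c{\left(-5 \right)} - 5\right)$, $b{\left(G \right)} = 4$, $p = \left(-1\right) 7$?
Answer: $-40$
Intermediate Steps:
$p = -7$
$L = -20$ ($L = \left(1 + 4\right) + \left(4 \left(-5\right) - 5\right) = 5 - 25 = -20$)
$L k{\left(p \right)} = \left(-20\right) 2 = -40$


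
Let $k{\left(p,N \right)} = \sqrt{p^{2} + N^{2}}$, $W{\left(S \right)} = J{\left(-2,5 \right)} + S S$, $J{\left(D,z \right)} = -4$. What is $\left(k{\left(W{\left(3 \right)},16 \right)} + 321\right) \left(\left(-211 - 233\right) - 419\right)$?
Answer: $-277023 - 863 \sqrt{281} \approx -2.9149 \cdot 10^{5}$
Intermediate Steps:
$W{\left(S \right)} = -4 + S^{2}$ ($W{\left(S \right)} = -4 + S S = -4 + S^{2}$)
$k{\left(p,N \right)} = \sqrt{N^{2} + p^{2}}$
$\left(k{\left(W{\left(3 \right)},16 \right)} + 321\right) \left(\left(-211 - 233\right) - 419\right) = \left(\sqrt{16^{2} + \left(-4 + 3^{2}\right)^{2}} + 321\right) \left(\left(-211 - 233\right) - 419\right) = \left(\sqrt{256 + \left(-4 + 9\right)^{2}} + 321\right) \left(\left(-211 - 233\right) - 419\right) = \left(\sqrt{256 + 5^{2}} + 321\right) \left(-444 - 419\right) = \left(\sqrt{256 + 25} + 321\right) \left(-863\right) = \left(\sqrt{281} + 321\right) \left(-863\right) = \left(321 + \sqrt{281}\right) \left(-863\right) = -277023 - 863 \sqrt{281}$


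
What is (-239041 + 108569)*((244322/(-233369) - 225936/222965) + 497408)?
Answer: -3376821831433581543152/52033119085 ≈ -6.4898e+10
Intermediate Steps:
(-239041 + 108569)*((244322/(-233369) - 225936/222965) + 497408) = -130472*((244322*(-1/233369) - 225936*1/222965) + 497408) = -130472*((-244322/233369 - 225936/222965) + 497408) = -130472*(-107201713114/52033119085 + 497408) = -130472*25881582496118566/52033119085 = -3376821831433581543152/52033119085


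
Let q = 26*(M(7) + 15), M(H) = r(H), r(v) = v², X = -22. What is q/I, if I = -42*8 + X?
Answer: -832/179 ≈ -4.6480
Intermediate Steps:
M(H) = H²
q = 1664 (q = 26*(7² + 15) = 26*(49 + 15) = 26*64 = 1664)
I = -358 (I = -42*8 - 22 = -336 - 22 = -358)
q/I = 1664/(-358) = 1664*(-1/358) = -832/179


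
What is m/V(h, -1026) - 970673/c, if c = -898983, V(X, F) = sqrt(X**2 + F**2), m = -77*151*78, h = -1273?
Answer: 970673/898983 - 906906*sqrt(7405)/140695 ≈ -553.60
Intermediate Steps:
m = -906906 (m = -11627*78 = -906906)
V(X, F) = sqrt(F**2 + X**2)
m/V(h, -1026) - 970673/c = -906906/sqrt((-1026)**2 + (-1273)**2) - 970673/(-898983) = -906906/sqrt(1052676 + 1620529) - 970673*(-1/898983) = -906906*sqrt(7405)/140695 + 970673/898983 = 970673/898983 - 906906*sqrt(7405)/140695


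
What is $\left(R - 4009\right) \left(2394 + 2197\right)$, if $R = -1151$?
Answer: $-23689560$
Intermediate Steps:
$\left(R - 4009\right) \left(2394 + 2197\right) = \left(-1151 - 4009\right) \left(2394 + 2197\right) = \left(-5160\right) 4591 = -23689560$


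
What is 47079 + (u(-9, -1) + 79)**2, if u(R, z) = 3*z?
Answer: 52855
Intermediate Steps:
47079 + (u(-9, -1) + 79)**2 = 47079 + (3*(-1) + 79)**2 = 47079 + (-3 + 79)**2 = 47079 + 76**2 = 47079 + 5776 = 52855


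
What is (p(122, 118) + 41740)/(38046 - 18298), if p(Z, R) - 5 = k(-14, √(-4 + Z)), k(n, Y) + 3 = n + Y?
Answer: 10432/4937 + √118/19748 ≈ 2.1136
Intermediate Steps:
k(n, Y) = -3 + Y + n (k(n, Y) = -3 + (n + Y) = -3 + (Y + n) = -3 + Y + n)
p(Z, R) = -12 + √(-4 + Z) (p(Z, R) = 5 + (-3 + √(-4 + Z) - 14) = 5 + (-17 + √(-4 + Z)) = -12 + √(-4 + Z))
(p(122, 118) + 41740)/(38046 - 18298) = ((-12 + √(-4 + 122)) + 41740)/(38046 - 18298) = ((-12 + √118) + 41740)/19748 = (41728 + √118)*(1/19748) = 10432/4937 + √118/19748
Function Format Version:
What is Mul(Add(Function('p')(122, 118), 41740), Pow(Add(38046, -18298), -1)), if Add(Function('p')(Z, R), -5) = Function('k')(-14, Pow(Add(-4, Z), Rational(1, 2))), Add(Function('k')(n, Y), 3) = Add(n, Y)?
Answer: Add(Rational(10432, 4937), Mul(Rational(1, 19748), Pow(118, Rational(1, 2)))) ≈ 2.1136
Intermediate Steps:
Function('k')(n, Y) = Add(-3, Y, n) (Function('k')(n, Y) = Add(-3, Add(n, Y)) = Add(-3, Add(Y, n)) = Add(-3, Y, n))
Function('p')(Z, R) = Add(-12, Pow(Add(-4, Z), Rational(1, 2))) (Function('p')(Z, R) = Add(5, Add(-3, Pow(Add(-4, Z), Rational(1, 2)), -14)) = Add(5, Add(-17, Pow(Add(-4, Z), Rational(1, 2)))) = Add(-12, Pow(Add(-4, Z), Rational(1, 2))))
Mul(Add(Function('p')(122, 118), 41740), Pow(Add(38046, -18298), -1)) = Mul(Add(Add(-12, Pow(Add(-4, 122), Rational(1, 2))), 41740), Pow(Add(38046, -18298), -1)) = Mul(Add(Add(-12, Pow(118, Rational(1, 2))), 41740), Pow(19748, -1)) = Mul(Add(41728, Pow(118, Rational(1, 2))), Rational(1, 19748)) = Add(Rational(10432, 4937), Mul(Rational(1, 19748), Pow(118, Rational(1, 2))))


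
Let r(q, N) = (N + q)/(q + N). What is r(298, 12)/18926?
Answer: 1/18926 ≈ 5.2837e-5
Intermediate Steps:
r(q, N) = 1 (r(q, N) = (N + q)/(N + q) = 1)
r(298, 12)/18926 = 1/18926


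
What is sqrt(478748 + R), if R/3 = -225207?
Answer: I*sqrt(196873) ≈ 443.7*I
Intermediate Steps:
R = -675621 (R = 3*(-225207) = -675621)
sqrt(478748 + R) = sqrt(478748 - 675621) = sqrt(-196873) = I*sqrt(196873)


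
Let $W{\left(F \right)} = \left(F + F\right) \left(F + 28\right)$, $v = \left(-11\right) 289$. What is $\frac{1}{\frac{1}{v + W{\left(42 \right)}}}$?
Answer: $2701$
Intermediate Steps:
$v = -3179$
$W{\left(F \right)} = 2 F \left(28 + F\right)$
$\frac{1}{\frac{1}{v + W{\left(42 \right)}}} = \frac{1}{\frac{1}{-3179 + 2 \cdot 42 \left(28 + 42\right)}} = \frac{1}{\frac{1}{-3179 + 2 \cdot 42 \cdot 70}} = \frac{1}{\frac{1}{-3179 + 5880}} = \frac{1}{\frac{1}{2701}} = 2701$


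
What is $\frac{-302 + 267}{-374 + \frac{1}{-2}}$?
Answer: $\frac{10}{107} \approx 0.093458$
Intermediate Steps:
$\frac{-302 + 267}{-374 + \frac{1}{-2}} = - \frac{35}{-374 - \frac{1}{2}} = - \frac{35}{- \frac{749}{2}} = \left(-35\right) \left(- \frac{2}{749}\right) = \frac{10}{107}$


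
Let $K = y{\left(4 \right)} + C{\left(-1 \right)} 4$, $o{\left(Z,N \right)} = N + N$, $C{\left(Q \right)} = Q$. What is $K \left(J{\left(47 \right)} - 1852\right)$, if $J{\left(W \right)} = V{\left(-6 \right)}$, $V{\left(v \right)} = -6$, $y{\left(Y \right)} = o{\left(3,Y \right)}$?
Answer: $-7432$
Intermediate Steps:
$o{\left(Z,N \right)} = 2 N$
$y{\left(Y \right)} = 2 Y$
$J{\left(W \right)} = -6$
$K = 4$ ($K = 2 \cdot 4 - 4 = 8 - 4 = 4$)
$K \left(J{\left(47 \right)} - 1852\right) = 4 \left(-6 - 1852\right) = 4 \left(-1858\right) = -7432$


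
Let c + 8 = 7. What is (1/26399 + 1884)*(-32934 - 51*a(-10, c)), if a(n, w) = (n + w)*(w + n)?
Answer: -1944915213285/26399 ≈ -7.3674e+7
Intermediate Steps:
c = -1 (c = -8 + 7 = -1)
a(n, w) = (n + w)² (a(n, w) = (n + w)*(n + w) = (n + w)²)
(1/26399 + 1884)*(-32934 - 51*a(-10, c)) = (1/26399 + 1884)*(-32934 - 51*(-10 - 1)²) = (1/26399 + 1884)*(-32934 - 51*(-11)²) = 49735717*(-32934 - 51*121)/26399 = 49735717*(-32934 - 6171)/26399 = (49735717/26399)*(-39105) = -1944915213285/26399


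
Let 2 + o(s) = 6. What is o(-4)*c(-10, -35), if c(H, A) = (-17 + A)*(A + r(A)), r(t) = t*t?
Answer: -247520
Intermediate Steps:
r(t) = t**2
c(H, A) = (-17 + A)*(A + A**2)
o(s) = 4 (o(s) = -2 + 6 = 4)
o(-4)*c(-10, -35) = 4*(-35*(-17 + (-35)**2 - 16*(-35))) = 4*(-35*(-17 + 1225 + 560)) = 4*(-35*1768) = 4*(-61880) = -247520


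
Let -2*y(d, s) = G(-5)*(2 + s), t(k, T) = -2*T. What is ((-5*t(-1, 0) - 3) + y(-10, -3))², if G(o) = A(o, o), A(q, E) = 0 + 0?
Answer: 9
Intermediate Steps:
A(q, E) = 0
G(o) = 0
y(d, s) = 0 (y(d, s) = -0*(2 + s) = -½*0 = 0)
((-5*t(-1, 0) - 3) + y(-10, -3))² = ((-(-10)*0 - 3) + 0)² = ((-5*0 - 3) + 0)² = ((0 - 3) + 0)² = (-3 + 0)² = (-3)² = 9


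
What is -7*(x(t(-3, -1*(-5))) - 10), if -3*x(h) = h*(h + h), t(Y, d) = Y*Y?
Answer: 448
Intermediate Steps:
t(Y, d) = Y²
x(h) = -2*h²/3 (x(h) = -h*(h + h)/3 = -h*2*h/3 = -2*h²/3)
-7*(x(t(-3, -1*(-5))) - 10) = -7*(-2*((-3)²)²/3 - 10) = -7*(-⅔*9² - 10) = -7*(-⅔*81 - 10) = -7*(-54 - 10) = -7*(-64) = 448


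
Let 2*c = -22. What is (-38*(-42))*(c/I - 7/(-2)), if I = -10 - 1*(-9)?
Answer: 23142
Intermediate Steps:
c = -11 (c = (1/2)*(-22) = -11)
I = -1 (I = -10 + 9 = -1)
(-38*(-42))*(c/I - 7/(-2)) = (-38*(-42))*(-11/(-1) - 7/(-2)) = 1596*(-11*(-1) - 7*(-1/2)) = 1596*(11 + 7/2) = 1596*(29/2) = 23142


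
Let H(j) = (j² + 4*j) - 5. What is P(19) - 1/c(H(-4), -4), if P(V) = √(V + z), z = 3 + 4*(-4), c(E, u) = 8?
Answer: -⅛ + √6 ≈ 2.3245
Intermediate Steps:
H(j) = -5 + j² + 4*j
z = -13 (z = 3 - 16 = -13)
P(V) = √(-13 + V) (P(V) = √(V - 13) = √(-13 + V))
P(19) - 1/c(H(-4), -4) = √(-13 + 19) - 1/8 = √6 - 1*⅛ = √6 - ⅛ = -⅛ + √6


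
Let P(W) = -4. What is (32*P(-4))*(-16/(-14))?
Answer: -1024/7 ≈ -146.29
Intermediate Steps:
(32*P(-4))*(-16/(-14)) = (32*(-4))*(-16/(-14)) = -(-2048)*(-1)/14 = -128*8/7 = -1024/7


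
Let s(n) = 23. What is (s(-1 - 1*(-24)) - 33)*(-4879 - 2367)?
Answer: 72460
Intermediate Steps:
(s(-1 - 1*(-24)) - 33)*(-4879 - 2367) = (23 - 33)*(-4879 - 2367) = -10*(-7246) = 72460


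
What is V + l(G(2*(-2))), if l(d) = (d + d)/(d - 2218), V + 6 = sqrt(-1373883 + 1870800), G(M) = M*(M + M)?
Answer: -6590/1093 + 3*sqrt(55213) ≈ 698.89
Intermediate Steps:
G(M) = 2*M**2 (G(M) = M*(2*M) = 2*M**2)
V = -6 + 3*sqrt(55213) (V = -6 + sqrt(-1373883 + 1870800) = -6 + sqrt(496917) = -6 + 3*sqrt(55213) ≈ 698.92)
l(d) = 2*d/(-2218 + d) (l(d) = (2*d)/(-2218 + d) = 2*d/(-2218 + d))
V + l(G(2*(-2))) = (-6 + 3*sqrt(55213)) + 2*(2*(2*(-2))**2)/(-2218 + 2*(2*(-2))**2) = (-6 + 3*sqrt(55213)) + 2*(2*(-4)**2)/(-2218 + 2*(-4)**2) = (-6 + 3*sqrt(55213)) + 2*(2*16)/(-2218 + 2*16) = (-6 + 3*sqrt(55213)) + 2*32/(-2218 + 32) = (-6 + 3*sqrt(55213)) + 2*32/(-2186) = (-6 + 3*sqrt(55213)) + 2*32*(-1/2186) = (-6 + 3*sqrt(55213)) - 32/1093 = -6590/1093 + 3*sqrt(55213)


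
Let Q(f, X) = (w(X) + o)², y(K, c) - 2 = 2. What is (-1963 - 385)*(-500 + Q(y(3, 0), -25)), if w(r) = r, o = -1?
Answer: -413248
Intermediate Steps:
y(K, c) = 4 (y(K, c) = 2 + 2 = 4)
Q(f, X) = (-1 + X)² (Q(f, X) = (X - 1)² = (-1 + X)²)
(-1963 - 385)*(-500 + Q(y(3, 0), -25)) = (-1963 - 385)*(-500 + (-1 - 25)²) = -2348*(-500 + (-26)²) = -2348*(-500 + 676) = -2348*176 = -413248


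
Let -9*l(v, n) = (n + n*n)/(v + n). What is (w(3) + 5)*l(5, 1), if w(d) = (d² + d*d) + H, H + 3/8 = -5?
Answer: -47/72 ≈ -0.65278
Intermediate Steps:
H = -43/8 (H = -3/8 - 5 = -43/8 ≈ -5.3750)
l(v, n) = -(n + n²)/(9*(n + v)) (l(v, n) = -(n + n*n)/(9*(v + n)) = -(n + n²)/(9*(n + v)))
w(d) = -43/8 + 2*d² (w(d) = (d² + d*d) - 43/8 = (d² + d²) - 43/8 = 2*d² - 43/8 = -43/8 + 2*d²)
(w(3) + 5)*l(5, 1) = ((-43/8 + 2*3²) + 5)*(-1*1*(1 + 1)/(9*1 + 9*5)) = ((-43/8 + 2*9) + 5)*(-1*1*2/(9 + 45)) = ((-43/8 + 18) + 5)*(-1*1*2/54) = (101/8 + 5)*(-1*1*1/54*2) = (141/8)*(-1/27) = -47/72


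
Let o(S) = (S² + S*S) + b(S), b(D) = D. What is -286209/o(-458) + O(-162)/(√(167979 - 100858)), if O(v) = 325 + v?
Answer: -95403/139690 + 163*√67121/67121 ≈ -0.053806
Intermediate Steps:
o(S) = S + 2*S² (o(S) = (S² + S*S) + S = (S² + S²) + S = 2*S² + S = S + 2*S²)
-286209/o(-458) + O(-162)/(√(167979 - 100858)) = -286209*(-1/(458*(1 + 2*(-458)))) + (325 - 162)/(√(167979 - 100858)) = -286209*(-1/(458*(1 - 916))) + 163/(√67121) = -286209/((-458*(-915))) + 163*(√67121/67121) = -286209/419070 + 163*√67121/67121 = -286209*1/419070 + 163*√67121/67121 = -95403/139690 + 163*√67121/67121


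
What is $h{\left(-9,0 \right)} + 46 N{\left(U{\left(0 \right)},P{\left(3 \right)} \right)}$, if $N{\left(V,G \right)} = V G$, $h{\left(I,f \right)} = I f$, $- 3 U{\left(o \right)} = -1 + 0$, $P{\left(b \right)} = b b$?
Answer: $138$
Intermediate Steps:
$P{\left(b \right)} = b^{2}$
$U{\left(o \right)} = \frac{1}{3}$ ($U{\left(o \right)} = - \frac{-1 + 0}{3} = \left(- \frac{1}{3}\right) \left(-1\right) = \frac{1}{3}$)
$N{\left(V,G \right)} = G V$
$h{\left(-9,0 \right)} + 46 N{\left(U{\left(0 \right)},P{\left(3 \right)} \right)} = \left(-9\right) 0 + 46 \cdot 3^{2} \cdot \frac{1}{3} = 0 + 46 \cdot 9 \cdot \frac{1}{3} = 0 + 46 \cdot 3 = 0 + 138 = 138$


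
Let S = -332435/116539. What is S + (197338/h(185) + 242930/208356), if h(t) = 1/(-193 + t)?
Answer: -19166749908638963/12140799942 ≈ -1.5787e+6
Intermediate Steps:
S = -332435/116539 (S = -332435*1/116539 = -332435/116539 ≈ -2.8526)
S + (197338/h(185) + 242930/208356) = -332435/116539 + (197338/(1/(-193 + 185)) + 242930/208356) = -332435/116539 + (197338/(1/(-8)) + 242930*(1/208356)) = -332435/116539 + (197338/(-⅛) + 121465/104178) = -332435/116539 + (197338*(-8) + 121465/104178) = -332435/116539 + (-1578704 + 121465/104178) = -332435/116539 - 164466103847/104178 = -19166749908638963/12140799942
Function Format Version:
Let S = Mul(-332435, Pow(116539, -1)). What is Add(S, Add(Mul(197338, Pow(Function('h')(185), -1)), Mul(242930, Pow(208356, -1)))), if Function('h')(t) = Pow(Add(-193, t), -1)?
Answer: Rational(-19166749908638963, 12140799942) ≈ -1.5787e+6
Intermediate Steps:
S = Rational(-332435, 116539) (S = Mul(-332435, Rational(1, 116539)) = Rational(-332435, 116539) ≈ -2.8526)
Add(S, Add(Mul(197338, Pow(Function('h')(185), -1)), Mul(242930, Pow(208356, -1)))) = Add(Rational(-332435, 116539), Add(Mul(197338, Pow(Pow(Add(-193, 185), -1), -1)), Mul(242930, Pow(208356, -1)))) = Add(Rational(-332435, 116539), Add(Mul(197338, Pow(Pow(-8, -1), -1)), Mul(242930, Rational(1, 208356)))) = Add(Rational(-332435, 116539), Add(Mul(197338, Pow(Rational(-1, 8), -1)), Rational(121465, 104178))) = Add(Rational(-332435, 116539), Add(Mul(197338, -8), Rational(121465, 104178))) = Add(Rational(-332435, 116539), Add(-1578704, Rational(121465, 104178))) = Add(Rational(-332435, 116539), Rational(-164466103847, 104178)) = Rational(-19166749908638963, 12140799942)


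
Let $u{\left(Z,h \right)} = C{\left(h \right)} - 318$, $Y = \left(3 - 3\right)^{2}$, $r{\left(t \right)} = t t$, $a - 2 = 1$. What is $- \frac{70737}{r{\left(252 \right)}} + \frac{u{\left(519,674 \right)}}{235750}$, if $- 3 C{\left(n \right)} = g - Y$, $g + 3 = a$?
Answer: $- \frac{2782740337}{2495178000} \approx -1.1152$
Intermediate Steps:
$a = 3$ ($a = 2 + 1 = 3$)
$r{\left(t \right)} = t^{2}$
$g = 0$ ($g = -3 + 3 = 0$)
$Y = 0$ ($Y = 0^{2} = 0$)
$C{\left(n \right)} = 0$ ($C{\left(n \right)} = - \frac{0 - 0}{3} = - \frac{0 + 0}{3} = \left(- \frac{1}{3}\right) 0 = 0$)
$u{\left(Z,h \right)} = -318$ ($u{\left(Z,h \right)} = 0 - 318 = -318$)
$- \frac{70737}{r{\left(252 \right)}} + \frac{u{\left(519,674 \right)}}{235750} = - \frac{70737}{252^{2}} - \frac{318}{235750} = - \frac{70737}{63504} - \frac{159}{117875} = \left(-70737\right) \frac{1}{63504} - \frac{159}{117875} = - \frac{23579}{21168} - \frac{159}{117875} = - \frac{2782740337}{2495178000}$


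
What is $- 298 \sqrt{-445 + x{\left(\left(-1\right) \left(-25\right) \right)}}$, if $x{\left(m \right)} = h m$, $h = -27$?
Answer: $- 1192 i \sqrt{70} \approx - 9973.0 i$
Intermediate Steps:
$x{\left(m \right)} = - 27 m$
$- 298 \sqrt{-445 + x{\left(\left(-1\right) \left(-25\right) \right)}} = - 298 \sqrt{-445 - 27 \left(\left(-1\right) \left(-25\right)\right)} = - 298 \sqrt{-445 - 675} = - 298 \sqrt{-1120} = - 298 \cdot 4 i \sqrt{70} = - 1192 i \sqrt{70}$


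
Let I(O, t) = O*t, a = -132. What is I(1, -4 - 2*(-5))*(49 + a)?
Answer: -498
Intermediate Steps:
I(1, -4 - 2*(-5))*(49 + a) = (1*(-4 - 2*(-5)))*(49 - 132) = (1*(-4 + 10))*(-83) = (1*6)*(-83) = 6*(-83) = -498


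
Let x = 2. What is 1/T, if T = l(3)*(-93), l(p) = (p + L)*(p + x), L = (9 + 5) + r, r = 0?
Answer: -1/7905 ≈ -0.00012650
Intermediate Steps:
L = 14 (L = (9 + 5) + 0 = 14 + 0 = 14)
l(p) = (2 + p)*(14 + p) (l(p) = (p + 14)*(p + 2) = (14 + p)*(2 + p) = (2 + p)*(14 + p))
T = -7905 (T = (28 + 3**2 + 16*3)*(-93) = (28 + 9 + 48)*(-93) = 85*(-93) = -7905)
1/T = 1/(-7905) = -1/7905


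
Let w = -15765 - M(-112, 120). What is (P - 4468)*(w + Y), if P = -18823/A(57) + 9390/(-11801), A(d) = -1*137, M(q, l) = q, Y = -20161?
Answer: 250796027323122/1616737 ≈ 1.5512e+8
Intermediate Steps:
A(d) = -137
P = 220843793/1616737 (P = -18823/(-137) + 9390/(-11801) = -18823*(-1/137) + 9390*(-1/11801) = 18823/137 - 9390/11801 = 220843793/1616737 ≈ 136.60)
w = -15653 (w = -15765 - 1*(-112) = -15765 + 112 = -15653)
(P - 4468)*(w + Y) = (220843793/1616737 - 4468)*(-15653 - 20161) = -7002737123/1616737*(-35814) = 250796027323122/1616737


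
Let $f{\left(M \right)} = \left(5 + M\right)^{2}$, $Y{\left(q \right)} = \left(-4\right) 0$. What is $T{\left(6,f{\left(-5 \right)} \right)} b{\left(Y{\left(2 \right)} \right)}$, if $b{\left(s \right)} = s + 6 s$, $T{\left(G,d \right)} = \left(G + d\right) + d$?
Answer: $0$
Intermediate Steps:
$Y{\left(q \right)} = 0$
$T{\left(G,d \right)} = G + 2 d$
$b{\left(s \right)} = 7 s$
$T{\left(6,f{\left(-5 \right)} \right)} b{\left(Y{\left(2 \right)} \right)} = \left(6 + 2 \left(5 - 5\right)^{2}\right) 7 \cdot 0 = \left(6 + 2 \cdot 0^{2}\right) 0 = \left(6 + 2 \cdot 0\right) 0 = \left(6 + 0\right) 0 = 6 \cdot 0 = 0$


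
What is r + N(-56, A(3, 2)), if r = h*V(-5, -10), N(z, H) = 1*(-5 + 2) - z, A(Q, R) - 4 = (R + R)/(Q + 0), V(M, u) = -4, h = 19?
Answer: -23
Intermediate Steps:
A(Q, R) = 4 + 2*R/Q (A(Q, R) = 4 + (R + R)/(Q + 0) = 4 + (2*R)/Q = 4 + 2*R/Q)
N(z, H) = -3 - z (N(z, H) = 1*(-3) - z = -3 - z)
r = -76 (r = 19*(-4) = -76)
r + N(-56, A(3, 2)) = -76 + (-3 - 1*(-56)) = -76 + (-3 + 56) = -76 + 53 = -23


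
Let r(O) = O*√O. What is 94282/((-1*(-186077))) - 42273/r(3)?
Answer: 94282/186077 - 4697*√3 ≈ -8134.9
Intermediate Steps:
r(O) = O^(3/2)
94282/((-1*(-186077))) - 42273/r(3) = 94282/((-1*(-186077))) - 42273*√3/9 = 94282/186077 - 42273*√3/9 = 94282*(1/186077) - 4697*√3 = 94282/186077 - 4697*√3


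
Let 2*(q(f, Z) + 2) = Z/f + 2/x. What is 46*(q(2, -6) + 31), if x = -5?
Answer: 6279/5 ≈ 1255.8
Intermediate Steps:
q(f, Z) = -11/5 + Z/(2*f) (q(f, Z) = -2 + (Z/f + 2/(-5))/2 = -2 + (Z/f + 2*(-⅕))/2 = -2 + (Z/f - ⅖)/2 = -2 + (-⅖ + Z/f)/2 = -2 + (-⅕ + Z/(2*f)) = -11/5 + Z/(2*f))
46*(q(2, -6) + 31) = 46*((-11/5 + (½)*(-6)/2) + 31) = 46*((-11/5 + (½)*(-6)*(½)) + 31) = 46*((-11/5 - 3/2) + 31) = 46*(-37/10 + 31) = 46*(273/10) = 6279/5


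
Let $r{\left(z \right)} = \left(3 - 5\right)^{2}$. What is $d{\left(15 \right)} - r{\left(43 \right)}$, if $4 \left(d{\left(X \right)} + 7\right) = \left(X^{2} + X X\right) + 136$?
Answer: $\frac{271}{2} \approx 135.5$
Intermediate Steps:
$r{\left(z \right)} = 4$ ($r{\left(z \right)} = \left(-2\right)^{2} = 4$)
$d{\left(X \right)} = 27 + \frac{X^{2}}{2}$ ($d{\left(X \right)} = -7 + \frac{\left(X^{2} + X X\right) + 136}{4} = -7 + \frac{\left(X^{2} + X^{2}\right) + 136}{4} = -7 + \frac{2 X^{2} + 136}{4} = -7 + \frac{136 + 2 X^{2}}{4} = -7 + \left(34 + \frac{X^{2}}{2}\right) = 27 + \frac{X^{2}}{2}$)
$d{\left(15 \right)} - r{\left(43 \right)} = \left(27 + \frac{15^{2}}{2}\right) - 4 = \left(27 + \frac{1}{2} \cdot 225\right) - 4 = \left(27 + \frac{225}{2}\right) - 4 = \frac{279}{2} - 4 = \frac{271}{2}$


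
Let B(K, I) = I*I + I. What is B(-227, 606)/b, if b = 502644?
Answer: 61307/83774 ≈ 0.73181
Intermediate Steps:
B(K, I) = I + I**2 (B(K, I) = I**2 + I = I + I**2)
B(-227, 606)/b = (606*(1 + 606))/502644 = (606*607)*(1/502644) = 367842*(1/502644) = 61307/83774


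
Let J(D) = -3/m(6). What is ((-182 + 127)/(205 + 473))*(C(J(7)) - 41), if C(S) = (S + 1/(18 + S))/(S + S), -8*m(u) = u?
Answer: 35635/10848 ≈ 3.2849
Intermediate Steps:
m(u) = -u/8
J(D) = 4 (J(D) = -3/((-⅛*6)) = -3/(-¾) = -3*(-4/3) = 4)
C(S) = (S + 1/(18 + S))/(2*S) (C(S) = (S + 1/(18 + S))/((2*S)) = (S + 1/(18 + S))*(1/(2*S)) = (S + 1/(18 + S))/(2*S))
((-182 + 127)/(205 + 473))*(C(J(7)) - 41) = ((-182 + 127)/(205 + 473))*((½)*(1 + 4² + 18*4)/(4*(18 + 4)) - 41) = (-55/678)*((½)*(¼)*(1 + 16 + 72)/22 - 41) = (-55*1/678)*((½)*(¼)*(1/22)*89 - 41) = -55*(89/176 - 41)/678 = -55/678*(-7127/176) = 35635/10848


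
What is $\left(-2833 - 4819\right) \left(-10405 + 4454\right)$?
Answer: $45537052$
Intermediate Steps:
$\left(-2833 - 4819\right) \left(-10405 + 4454\right) = \left(-2833 + \left(-6713 + 1894\right)\right) \left(-5951\right) = \left(-2833 - 4819\right) \left(-5951\right) = \left(-7652\right) \left(-5951\right) = 45537052$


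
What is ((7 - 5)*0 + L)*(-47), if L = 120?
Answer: -5640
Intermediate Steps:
((7 - 5)*0 + L)*(-47) = ((7 - 5)*0 + 120)*(-47) = (2*0 + 120)*(-47) = (0 + 120)*(-47) = 120*(-47) = -5640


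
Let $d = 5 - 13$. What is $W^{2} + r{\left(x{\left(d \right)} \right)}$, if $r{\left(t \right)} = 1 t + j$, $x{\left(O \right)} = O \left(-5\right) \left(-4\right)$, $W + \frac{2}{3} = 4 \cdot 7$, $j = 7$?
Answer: $\frac{5347}{9} \approx 594.11$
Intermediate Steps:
$W = \frac{82}{3}$ ($W = - \frac{2}{3} + 4 \cdot 7 = - \frac{2}{3} + 28 = \frac{82}{3} \approx 27.333$)
$d = -8$
$x{\left(O \right)} = 20 O$ ($x{\left(O \right)} = - 5 O \left(-4\right) = 20 O$)
$r{\left(t \right)} = 7 + t$ ($r{\left(t \right)} = 1 t + 7 = t + 7 = 7 + t$)
$W^{2} + r{\left(x{\left(d \right)} \right)} = \left(\frac{82}{3}\right)^{2} + \left(7 + 20 \left(-8\right)\right) = \frac{6724}{9} + \left(7 - 160\right) = \frac{6724}{9} - 153 = \frac{5347}{9}$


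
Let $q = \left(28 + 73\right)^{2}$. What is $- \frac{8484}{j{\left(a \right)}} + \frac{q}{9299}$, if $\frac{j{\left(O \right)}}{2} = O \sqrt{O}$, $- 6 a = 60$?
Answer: $\frac{10201}{9299} - \frac{2121 i \sqrt{10}}{50} \approx 1.097 - 134.14 i$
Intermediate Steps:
$a = -10$ ($a = \left(- \frac{1}{6}\right) 60 = -10$)
$q = 10201$ ($q = 101^{2} = 10201$)
$j{\left(O \right)} = 2 O^{\frac{3}{2}}$ ($j{\left(O \right)} = 2 O \sqrt{O} = 2 O^{\frac{3}{2}}$)
$- \frac{8484}{j{\left(a \right)}} + \frac{q}{9299} = - \frac{8484}{2 \left(-10\right)^{\frac{3}{2}}} + \frac{10201}{9299} = - \frac{8484}{2 \left(- 10 i \sqrt{10}\right)} + 10201 \cdot \frac{1}{9299} = - \frac{8484}{\left(-20\right) i \sqrt{10}} + \frac{10201}{9299} = - 8484 \frac{i \sqrt{10}}{200} + \frac{10201}{9299} = - \frac{2121 i \sqrt{10}}{50} + \frac{10201}{9299} = \frac{10201}{9299} - \frac{2121 i \sqrt{10}}{50}$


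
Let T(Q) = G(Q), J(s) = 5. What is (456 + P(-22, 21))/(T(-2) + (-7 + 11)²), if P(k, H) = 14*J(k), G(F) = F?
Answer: 263/7 ≈ 37.571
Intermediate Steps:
T(Q) = Q
P(k, H) = 70 (P(k, H) = 14*5 = 70)
(456 + P(-22, 21))/(T(-2) + (-7 + 11)²) = (456 + 70)/(-2 + (-7 + 11)²) = 526/(-2 + 4²) = 526/(-2 + 16) = 526/14 = 526*(1/14) = 263/7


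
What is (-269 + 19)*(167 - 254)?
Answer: 21750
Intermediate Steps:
(-269 + 19)*(167 - 254) = -250*(-87) = 21750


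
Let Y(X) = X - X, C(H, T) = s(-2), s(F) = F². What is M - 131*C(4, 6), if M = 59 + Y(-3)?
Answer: -465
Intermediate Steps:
C(H, T) = 4 (C(H, T) = (-2)² = 4)
Y(X) = 0
M = 59 (M = 59 + 0 = 59)
M - 131*C(4, 6) = 59 - 131*4 = 59 - 524 = -465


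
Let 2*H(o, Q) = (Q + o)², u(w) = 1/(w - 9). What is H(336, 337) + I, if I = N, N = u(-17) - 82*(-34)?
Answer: 2980282/13 ≈ 2.2925e+5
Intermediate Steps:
u(w) = 1/(-9 + w)
N = 72487/26 (N = 1/(-9 - 17) - 82*(-34) = 1/(-26) + 2788 = -1/26 + 2788 = 72487/26 ≈ 2788.0)
I = 72487/26 ≈ 2788.0
H(o, Q) = (Q + o)²/2
H(336, 337) + I = (337 + 336)²/2 + 72487/26 = (½)*673² + 72487/26 = (½)*452929 + 72487/26 = 452929/2 + 72487/26 = 2980282/13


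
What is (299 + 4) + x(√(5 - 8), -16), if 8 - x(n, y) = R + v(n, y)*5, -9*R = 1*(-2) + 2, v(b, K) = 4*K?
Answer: 631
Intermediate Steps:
R = 0 (R = -(1*(-2) + 2)/9 = -(-2 + 2)/9 = -⅑*0 = 0)
x(n, y) = 8 - 20*y (x(n, y) = 8 - (0 + (4*y)*5) = 8 - (0 + 20*y) = 8 - 20*y)
(299 + 4) + x(√(5 - 8), -16) = (299 + 4) + (8 - 20*(-16)) = 303 + (8 + 320) = 303 + 328 = 631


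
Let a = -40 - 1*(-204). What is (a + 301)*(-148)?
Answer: -68820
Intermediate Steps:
a = 164 (a = -40 + 204 = 164)
(a + 301)*(-148) = (164 + 301)*(-148) = 465*(-148) = -68820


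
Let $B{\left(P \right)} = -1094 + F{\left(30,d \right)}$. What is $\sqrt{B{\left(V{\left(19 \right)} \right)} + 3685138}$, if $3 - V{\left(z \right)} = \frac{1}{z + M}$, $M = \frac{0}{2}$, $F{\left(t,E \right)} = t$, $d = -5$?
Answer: $\sqrt{3684074} \approx 1919.4$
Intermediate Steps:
$M = 0$ ($M = 0 \cdot \frac{1}{2} = 0$)
$V{\left(z \right)} = 3 - \frac{1}{z}$ ($V{\left(z \right)} = 3 - \frac{1}{z + 0} = 3 - \frac{1}{z}$)
$B{\left(P \right)} = -1064$ ($B{\left(P \right)} = -1094 + 30 = -1064$)
$\sqrt{B{\left(V{\left(19 \right)} \right)} + 3685138} = \sqrt{-1064 + 3685138} = \sqrt{3684074}$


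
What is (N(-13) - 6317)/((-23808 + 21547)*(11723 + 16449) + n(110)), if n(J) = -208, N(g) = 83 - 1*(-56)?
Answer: 3089/31848550 ≈ 9.6990e-5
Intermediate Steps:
N(g) = 139 (N(g) = 83 + 56 = 139)
(N(-13) - 6317)/((-23808 + 21547)*(11723 + 16449) + n(110)) = (139 - 6317)/((-23808 + 21547)*(11723 + 16449) - 208) = -6178/(-2261*28172 - 208) = -6178/(-63696892 - 208) = -6178/(-63697100) = -6178*(-1/63697100) = 3089/31848550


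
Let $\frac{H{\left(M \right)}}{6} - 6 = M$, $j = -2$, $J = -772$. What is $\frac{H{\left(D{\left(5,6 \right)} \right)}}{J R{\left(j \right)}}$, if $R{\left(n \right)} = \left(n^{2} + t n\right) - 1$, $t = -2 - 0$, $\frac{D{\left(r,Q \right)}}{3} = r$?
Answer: $- \frac{9}{386} \approx -0.023316$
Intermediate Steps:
$D{\left(r,Q \right)} = 3 r$
$t = -2$ ($t = -2 + 0 = -2$)
$H{\left(M \right)} = 36 + 6 M$
$R{\left(n \right)} = -1 + n^{2} - 2 n$ ($R{\left(n \right)} = \left(n^{2} - 2 n\right) - 1 = -1 + n^{2} - 2 n$)
$\frac{H{\left(D{\left(5,6 \right)} \right)}}{J R{\left(j \right)}} = \frac{36 + 6 \cdot 3 \cdot 5}{\left(-772\right) \left(-1 + \left(-2\right)^{2} - -4\right)} = \frac{36 + 6 \cdot 15}{\left(-772\right) \left(-1 + 4 + 4\right)} = \frac{36 + 90}{\left(-772\right) 7} = \frac{126}{-5404} = 126 \left(- \frac{1}{5404}\right) = - \frac{9}{386}$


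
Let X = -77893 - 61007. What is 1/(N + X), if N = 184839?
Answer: 1/45939 ≈ 2.1768e-5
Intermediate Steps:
X = -138900
1/(N + X) = 1/(184839 - 138900) = 1/45939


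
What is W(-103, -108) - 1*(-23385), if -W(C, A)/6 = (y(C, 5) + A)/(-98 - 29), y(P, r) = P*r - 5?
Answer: 2966127/127 ≈ 23355.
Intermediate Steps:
y(P, r) = -5 + P*r
W(C, A) = -30/127 + 6*A/127 + 30*C/127 (W(C, A) = -6*((-5 + C*5) + A)/(-98 - 29) = -6*((-5 + 5*C) + A)/(-127) = -6*(-5 + A + 5*C)*(-1)/127 = -6*(5/127 - 5*C/127 - A/127) = -30/127 + 6*A/127 + 30*C/127)
W(-103, -108) - 1*(-23385) = (-30/127 + (6/127)*(-108) + (30/127)*(-103)) - 1*(-23385) = (-30/127 - 648/127 - 3090/127) + 23385 = -3768/127 + 23385 = 2966127/127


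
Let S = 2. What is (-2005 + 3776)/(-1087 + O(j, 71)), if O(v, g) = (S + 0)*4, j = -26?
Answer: -1771/1079 ≈ -1.6413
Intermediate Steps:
O(v, g) = 8 (O(v, g) = (2 + 0)*4 = 2*4 = 8)
(-2005 + 3776)/(-1087 + O(j, 71)) = (-2005 + 3776)/(-1087 + 8) = 1771/(-1079) = 1771*(-1/1079) = -1771/1079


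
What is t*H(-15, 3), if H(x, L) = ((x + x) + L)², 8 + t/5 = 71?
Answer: 229635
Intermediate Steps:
t = 315 (t = -40 + 5*71 = -40 + 355 = 315)
H(x, L) = (L + 2*x)² (H(x, L) = (2*x + L)² = (L + 2*x)²)
t*H(-15, 3) = 315*(3 + 2*(-15))² = 315*(3 - 30)² = 315*(-27)² = 315*729 = 229635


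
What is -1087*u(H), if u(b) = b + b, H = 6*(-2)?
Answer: 26088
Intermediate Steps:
H = -12
u(b) = 2*b
-1087*u(H) = -2174*(-12) = -1087*(-24) = 26088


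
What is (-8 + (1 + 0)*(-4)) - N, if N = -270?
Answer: 258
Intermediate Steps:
(-8 + (1 + 0)*(-4)) - N = (-8 + (1 + 0)*(-4)) - 1*(-270) = (-8 + 1*(-4)) + 270 = (-8 - 4) + 270 = -12 + 270 = 258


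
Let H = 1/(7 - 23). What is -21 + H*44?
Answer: -95/4 ≈ -23.750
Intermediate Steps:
H = -1/16 (H = 1/(-16) = -1/16 ≈ -0.062500)
-21 + H*44 = -21 - 1/16*44 = -21 - 11/4 = -95/4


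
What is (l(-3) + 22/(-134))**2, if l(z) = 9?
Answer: 350464/4489 ≈ 78.072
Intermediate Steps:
(l(-3) + 22/(-134))**2 = (9 + 22/(-134))**2 = (9 + 22*(-1/134))**2 = (9 - 11/67)**2 = (592/67)**2 = 350464/4489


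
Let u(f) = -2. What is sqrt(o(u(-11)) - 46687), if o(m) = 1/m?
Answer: 15*I*sqrt(830)/2 ≈ 216.07*I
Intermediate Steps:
sqrt(o(u(-11)) - 46687) = sqrt(1/(-2) - 46687) = sqrt(-1/2 - 46687) = sqrt(-93375/2) = 15*I*sqrt(830)/2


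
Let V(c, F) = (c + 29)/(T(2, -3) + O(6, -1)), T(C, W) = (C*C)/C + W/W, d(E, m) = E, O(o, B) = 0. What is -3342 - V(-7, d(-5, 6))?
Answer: -10048/3 ≈ -3349.3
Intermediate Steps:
T(C, W) = 1 + C (T(C, W) = C²/C + 1 = C + 1 = 1 + C)
V(c, F) = 29/3 + c/3 (V(c, F) = (c + 29)/((1 + 2) + 0) = (29 + c)/(3 + 0) = (29 + c)/3 = (29 + c)*(⅓) = 29/3 + c/3)
-3342 - V(-7, d(-5, 6)) = -3342 - (29/3 + (⅓)*(-7)) = -3342 - (29/3 - 7/3) = -3342 - 1*22/3 = -3342 - 22/3 = -10048/3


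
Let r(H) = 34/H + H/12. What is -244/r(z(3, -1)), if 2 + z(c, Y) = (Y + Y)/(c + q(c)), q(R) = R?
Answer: 1008/61 ≈ 16.525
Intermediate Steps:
z(c, Y) = -2 + Y/c (z(c, Y) = -2 + (Y + Y)/(c + c) = -2 + (2*Y)/((2*c)) = -2 + (2*Y)*(1/(2*c)) = -2 + Y/c)
r(H) = 34/H + H/12 (r(H) = 34/H + H*(1/12) = 34/H + H/12)
-244/r(z(3, -1)) = -244/(34/(-2 - 1/3) + (-2 - 1/3)/12) = -244/(34/(-2 - 1*⅓) + (-2 - 1*⅓)/12) = -244/(34/(-2 - ⅓) + (-2 - ⅓)/12) = -244/(34/(-7/3) + (1/12)*(-7/3)) = -244/(34*(-3/7) - 7/36) = -244/(-102/7 - 7/36) = -244/(-3721/252) = -244*(-252/3721) = 1008/61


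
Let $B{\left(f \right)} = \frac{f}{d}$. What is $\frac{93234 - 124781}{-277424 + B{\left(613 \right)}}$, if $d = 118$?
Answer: $\frac{3722546}{32735419} \approx 0.11372$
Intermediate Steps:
$B{\left(f \right)} = \frac{f}{118}$
$\frac{93234 - 124781}{-277424 + B{\left(613 \right)}} = \frac{93234 - 124781}{-277424 + \frac{1}{118} \cdot 613} = - \frac{31547}{-277424 + \frac{613}{118}} = - \frac{31547}{- \frac{32735419}{118}} = \left(-31547\right) \left(- \frac{118}{32735419}\right) = \frac{3722546}{32735419}$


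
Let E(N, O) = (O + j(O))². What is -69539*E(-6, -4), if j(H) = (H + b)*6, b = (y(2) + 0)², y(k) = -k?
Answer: -1112624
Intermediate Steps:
y(k) = -k
b = 4 (b = (-1*2 + 0)² = (-2 + 0)² = (-2)² = 4)
j(H) = 24 + 6*H (j(H) = (H + 4)*6 = (4 + H)*6 = 24 + 6*H)
E(N, O) = (24 + 7*O)² (E(N, O) = (O + (24 + 6*O))² = (24 + 7*O)²)
-69539*E(-6, -4) = -69539*(24 + 7*(-4))² = -69539*(24 - 28)² = -69539*(-4)² = -69539*16 = -1112624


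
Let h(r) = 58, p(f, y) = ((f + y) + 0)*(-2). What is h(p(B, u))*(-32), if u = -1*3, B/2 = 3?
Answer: -1856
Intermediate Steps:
B = 6 (B = 2*3 = 6)
u = -3
p(f, y) = -2*f - 2*y (p(f, y) = (f + y)*(-2) = -2*f - 2*y)
h(p(B, u))*(-32) = 58*(-32) = -1856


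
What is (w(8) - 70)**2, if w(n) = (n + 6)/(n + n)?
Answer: 305809/64 ≈ 4778.3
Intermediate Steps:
w(n) = (6 + n)/(2*n) (w(n) = (6 + n)/((2*n)) = (6 + n)*(1/(2*n)) = (6 + n)/(2*n))
(w(8) - 70)**2 = ((1/2)*(6 + 8)/8 - 70)**2 = ((1/2)*(1/8)*14 - 70)**2 = (7/8 - 70)**2 = (-553/8)**2 = 305809/64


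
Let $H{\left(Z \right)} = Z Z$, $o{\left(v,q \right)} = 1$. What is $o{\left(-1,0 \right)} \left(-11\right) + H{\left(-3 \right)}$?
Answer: $-2$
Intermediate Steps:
$H{\left(Z \right)} = Z^{2}$
$o{\left(-1,0 \right)} \left(-11\right) + H{\left(-3 \right)} = 1 \left(-11\right) + \left(-3\right)^{2} = -11 + 9 = -2$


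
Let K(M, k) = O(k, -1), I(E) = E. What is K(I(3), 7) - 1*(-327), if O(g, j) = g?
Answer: 334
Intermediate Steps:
K(M, k) = k
K(I(3), 7) - 1*(-327) = 7 - 1*(-327) = 7 + 327 = 334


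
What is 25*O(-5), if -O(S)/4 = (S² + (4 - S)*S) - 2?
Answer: 2200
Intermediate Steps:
O(S) = 8 - 4*S² - 4*S*(4 - S) (O(S) = -4*((S² + (4 - S)*S) - 2) = -4*((S² + S*(4 - S)) - 2) = -4*(-2 + S² + S*(4 - S)) = 8 - 4*S² - 4*S*(4 - S))
25*O(-5) = 25*(8 - 16*(-5)) = 25*(8 + 80) = 25*88 = 2200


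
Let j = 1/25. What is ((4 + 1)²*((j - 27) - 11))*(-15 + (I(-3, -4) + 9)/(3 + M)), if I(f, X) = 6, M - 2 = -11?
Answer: 33215/2 ≈ 16608.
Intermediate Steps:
M = -9 (M = 2 - 11 = -9)
j = 1/25 ≈ 0.040000
((4 + 1)²*((j - 27) - 11))*(-15 + (I(-3, -4) + 9)/(3 + M)) = ((4 + 1)²*((1/25 - 27) - 11))*(-15 + (6 + 9)/(3 - 9)) = (5²*(-674/25 - 11))*(-15 + 15/(-6)) = (25*(-949/25))*(-15 + 15*(-⅙)) = -949*(-15 - 5/2) = -949*(-35/2) = 33215/2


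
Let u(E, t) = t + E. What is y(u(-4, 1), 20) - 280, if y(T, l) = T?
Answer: -283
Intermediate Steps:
u(E, t) = E + t
y(u(-4, 1), 20) - 280 = (-4 + 1) - 280 = -3 - 280 = -283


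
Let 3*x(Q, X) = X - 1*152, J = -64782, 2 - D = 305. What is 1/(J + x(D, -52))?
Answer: -1/64850 ≈ -1.5420e-5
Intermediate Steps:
D = -303 (D = 2 - 1*305 = 2 - 305 = -303)
x(Q, X) = -152/3 + X/3 (x(Q, X) = (X - 1*152)/3 = (X - 152)/3 = (-152 + X)/3 = -152/3 + X/3)
1/(J + x(D, -52)) = 1/(-64782 + (-152/3 + (⅓)*(-52))) = 1/(-64782 + (-152/3 - 52/3)) = 1/(-64782 - 68) = 1/(-64850) = -1/64850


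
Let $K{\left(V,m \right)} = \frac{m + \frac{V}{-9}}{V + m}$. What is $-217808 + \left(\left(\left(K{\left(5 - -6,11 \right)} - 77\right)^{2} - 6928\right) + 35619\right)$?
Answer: $- \frac{14843756}{81} \approx -1.8326 \cdot 10^{5}$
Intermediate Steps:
$K{\left(V,m \right)} = \frac{m - \frac{V}{9}}{V + m}$ ($K{\left(V,m \right)} = \frac{m + V \left(- \frac{1}{9}\right)}{V + m} = \frac{m - \frac{V}{9}}{V + m}$)
$-217808 + \left(\left(\left(K{\left(5 - -6,11 \right)} - 77\right)^{2} - 6928\right) + 35619\right) = -217808 + \left(\left(\left(\frac{11 - \frac{5 - -6}{9}}{\left(5 - -6\right) + 11} - 77\right)^{2} - 6928\right) + 35619\right) = -217808 + \left(\left(\left(\frac{11 - \frac{5 + 6}{9}}{\left(5 + 6\right) + 11} - 77\right)^{2} - 6928\right) + 35619\right) = -217808 + \left(\left(\left(\frac{11 - \frac{11}{9}}{11 + 11} - 77\right)^{2} - 6928\right) + 35619\right) = -217808 + \left(\left(\left(\frac{11 - \frac{11}{9}}{22} - 77\right)^{2} - 6928\right) + 35619\right) = -217808 + \left(\left(\left(\frac{1}{22} \cdot \frac{88}{9} - 77\right)^{2} - 6928\right) + 35619\right) = -217808 + \left(\left(\left(\frac{4}{9} - 77\right)^{2} - 6928\right) + 35619\right) = -217808 + \left(\left(\left(- \frac{689}{9}\right)^{2} - 6928\right) + 35619\right) = -217808 + \left(\left(\frac{474721}{81} - 6928\right) + 35619\right) = -217808 + \left(- \frac{86447}{81} + 35619\right) = -217808 + \frac{2798692}{81} = - \frac{14843756}{81}$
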